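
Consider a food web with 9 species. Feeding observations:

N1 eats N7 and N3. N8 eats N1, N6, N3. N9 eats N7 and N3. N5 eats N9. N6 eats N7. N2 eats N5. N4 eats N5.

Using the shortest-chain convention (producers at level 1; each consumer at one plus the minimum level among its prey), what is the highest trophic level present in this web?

4

Producers (level 1): N3, N7.
Following each consumer down to its lowest-level prey: N3 → N9 → N5 → N4 (levels 1 through 4).
All prey of N4 (N5 3) are at level 3 or above, so N4 is at level 1 + 3 = 4.
Every consumer has at least one prey at level 3 or below, so none exceeds level 4.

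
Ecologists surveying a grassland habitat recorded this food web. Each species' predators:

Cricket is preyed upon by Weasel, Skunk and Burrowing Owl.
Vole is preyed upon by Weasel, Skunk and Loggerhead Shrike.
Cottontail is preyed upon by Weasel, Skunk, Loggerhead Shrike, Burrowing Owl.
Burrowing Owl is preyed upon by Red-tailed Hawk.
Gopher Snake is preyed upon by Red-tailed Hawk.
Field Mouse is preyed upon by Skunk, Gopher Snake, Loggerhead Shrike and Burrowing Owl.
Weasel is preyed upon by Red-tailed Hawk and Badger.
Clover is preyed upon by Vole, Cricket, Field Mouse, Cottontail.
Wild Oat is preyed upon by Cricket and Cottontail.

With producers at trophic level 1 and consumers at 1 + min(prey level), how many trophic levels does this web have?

Producers (level 1): Wild Oat, Clover.
Following each consumer down to its lowest-level prey: Clover → Field Mouse → Gopher Snake → Red-tailed Hawk (levels 1 through 4).
All prey of Red-tailed Hawk (Gopher Snake 3, Burrowing Owl 3, Weasel 3) are at level 3 or above, so Red-tailed Hawk is at level 1 + 3 = 4.
Every consumer has at least one prey at level 3 or below, so none exceeds level 4.

4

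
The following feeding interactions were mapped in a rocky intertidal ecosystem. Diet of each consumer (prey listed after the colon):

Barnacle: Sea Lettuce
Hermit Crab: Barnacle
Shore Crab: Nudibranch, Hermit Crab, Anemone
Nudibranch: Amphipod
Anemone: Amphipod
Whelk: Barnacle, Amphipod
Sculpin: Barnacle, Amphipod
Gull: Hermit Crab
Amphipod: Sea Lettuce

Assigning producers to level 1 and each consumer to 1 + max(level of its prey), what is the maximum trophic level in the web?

Producers (level 1): Sea Lettuce.
Sea Lettuce → Amphipod → Nudibranch → Shore Crab gives Shore Crab level 4.
No species has a prey at level 4, so no species reaches level 5.

4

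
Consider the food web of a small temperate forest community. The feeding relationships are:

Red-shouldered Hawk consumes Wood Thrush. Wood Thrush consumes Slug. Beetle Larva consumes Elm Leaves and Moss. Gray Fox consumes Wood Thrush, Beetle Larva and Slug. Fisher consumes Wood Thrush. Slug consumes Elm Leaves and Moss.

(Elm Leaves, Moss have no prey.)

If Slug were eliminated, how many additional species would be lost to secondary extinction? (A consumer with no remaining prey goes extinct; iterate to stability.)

3

Remove Slug.
Round 1: Wood Thrush (all prey gone) → extinct.
Round 2: Fisher (all prey gone), Red-shouldered Hawk (all prey gone) → extinct.
No further losses. Total secondary extinctions: 3.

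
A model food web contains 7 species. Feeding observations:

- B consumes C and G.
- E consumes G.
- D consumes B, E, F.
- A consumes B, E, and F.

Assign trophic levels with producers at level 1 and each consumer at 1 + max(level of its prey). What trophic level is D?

C is a producer → level 1.
B eats C (level 1); other prey at levels: G 1 → level 2.
D eats B (level 2); other prey at levels: F 1, E 2 → level 3.

Trophic level 3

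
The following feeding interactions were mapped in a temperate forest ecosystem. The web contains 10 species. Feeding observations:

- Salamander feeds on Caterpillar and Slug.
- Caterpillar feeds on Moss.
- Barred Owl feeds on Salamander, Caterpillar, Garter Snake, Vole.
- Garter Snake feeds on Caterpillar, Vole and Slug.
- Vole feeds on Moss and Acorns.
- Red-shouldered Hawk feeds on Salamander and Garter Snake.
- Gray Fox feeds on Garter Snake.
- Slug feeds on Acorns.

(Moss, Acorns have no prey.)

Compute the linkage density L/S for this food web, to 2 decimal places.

L/S = 1.60

There are L = 16 links among S = 10 species.
L/S = 16/10 = 1.6000 ≈ 1.60.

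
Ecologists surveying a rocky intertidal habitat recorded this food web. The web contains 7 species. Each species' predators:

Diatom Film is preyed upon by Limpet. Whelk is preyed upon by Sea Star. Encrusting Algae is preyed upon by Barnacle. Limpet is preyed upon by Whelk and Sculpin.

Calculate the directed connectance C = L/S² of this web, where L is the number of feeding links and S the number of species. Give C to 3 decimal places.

C = 0.102

The web has S = 7 species and L = 5 feeding links.
C = L / S² = 5 / 49 = 0.1020 ≈ 0.102.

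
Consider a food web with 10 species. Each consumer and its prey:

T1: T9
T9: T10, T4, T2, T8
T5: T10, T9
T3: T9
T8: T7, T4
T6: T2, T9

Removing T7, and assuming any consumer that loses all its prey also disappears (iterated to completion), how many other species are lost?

Remove T7.
Every predator of it retains at least one other prey: T8 still has T4.
No consumer loses all prey, so no secondary extinctions occur.

0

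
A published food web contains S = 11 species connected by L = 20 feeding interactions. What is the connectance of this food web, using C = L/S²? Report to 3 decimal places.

The web has S = 11 species and L = 20 feeding links.
C = L / S² = 20 / 121 = 0.1653 ≈ 0.165.

C = 0.165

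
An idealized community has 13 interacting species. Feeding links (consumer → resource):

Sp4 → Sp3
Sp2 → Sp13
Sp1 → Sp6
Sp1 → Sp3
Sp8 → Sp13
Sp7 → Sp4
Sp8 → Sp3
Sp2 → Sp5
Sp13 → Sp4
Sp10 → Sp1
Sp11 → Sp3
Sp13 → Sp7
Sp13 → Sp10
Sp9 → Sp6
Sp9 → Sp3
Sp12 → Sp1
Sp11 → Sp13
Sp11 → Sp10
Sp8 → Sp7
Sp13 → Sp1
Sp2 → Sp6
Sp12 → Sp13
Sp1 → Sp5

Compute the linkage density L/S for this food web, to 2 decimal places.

L/S = 1.77

There are L = 23 links among S = 13 species.
L/S = 23/13 = 1.7692 ≈ 1.77.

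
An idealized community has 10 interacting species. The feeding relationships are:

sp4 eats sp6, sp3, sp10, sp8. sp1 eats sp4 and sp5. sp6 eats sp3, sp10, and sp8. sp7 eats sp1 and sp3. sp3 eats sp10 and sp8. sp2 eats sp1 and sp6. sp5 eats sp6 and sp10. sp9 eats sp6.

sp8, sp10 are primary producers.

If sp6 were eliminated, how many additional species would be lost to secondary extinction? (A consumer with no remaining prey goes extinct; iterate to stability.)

Remove sp6.
Round 1: sp9 (all prey gone) → extinct.
No further losses. Total secondary extinctions: 1.

1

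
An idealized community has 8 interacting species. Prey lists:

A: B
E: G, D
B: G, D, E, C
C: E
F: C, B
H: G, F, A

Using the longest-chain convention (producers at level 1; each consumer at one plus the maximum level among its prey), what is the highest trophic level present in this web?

6

Producers (level 1): G, D.
G → E → C → B → F → H gives H level 6.
No species has a prey at level 6, so no species reaches level 7.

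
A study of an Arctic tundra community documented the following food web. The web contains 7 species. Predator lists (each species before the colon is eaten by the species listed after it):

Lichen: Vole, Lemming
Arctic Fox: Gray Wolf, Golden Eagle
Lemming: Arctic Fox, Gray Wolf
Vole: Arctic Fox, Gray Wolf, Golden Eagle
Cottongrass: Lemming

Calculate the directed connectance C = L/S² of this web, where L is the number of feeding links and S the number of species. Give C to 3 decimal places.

C = 0.204

The web has S = 7 species and L = 10 feeding links.
C = L / S² = 10 / 49 = 0.2041 ≈ 0.204.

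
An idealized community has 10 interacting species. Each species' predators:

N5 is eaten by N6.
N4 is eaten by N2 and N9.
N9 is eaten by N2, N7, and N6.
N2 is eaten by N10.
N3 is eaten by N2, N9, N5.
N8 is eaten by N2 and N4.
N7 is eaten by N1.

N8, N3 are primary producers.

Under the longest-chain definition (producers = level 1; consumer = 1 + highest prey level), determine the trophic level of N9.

Trophic level 3

N8 is a producer → level 1.
N4 eats N8 → level 2.
N9 eats N4 (level 2); other prey at levels: N3 1 → level 3.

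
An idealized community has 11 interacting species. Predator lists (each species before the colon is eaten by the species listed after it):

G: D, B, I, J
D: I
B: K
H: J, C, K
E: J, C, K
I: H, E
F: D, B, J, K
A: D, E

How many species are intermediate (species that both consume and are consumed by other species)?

5

Intermediate species (has both prey and predators): D, B, I, H, E.
Count: 5.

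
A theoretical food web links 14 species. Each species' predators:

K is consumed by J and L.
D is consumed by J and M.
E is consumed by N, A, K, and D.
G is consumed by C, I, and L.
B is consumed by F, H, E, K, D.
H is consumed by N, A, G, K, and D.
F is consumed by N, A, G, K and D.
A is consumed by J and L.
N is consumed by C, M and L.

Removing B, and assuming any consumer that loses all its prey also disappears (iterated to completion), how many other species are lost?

Remove B.
Round 1: H (all prey gone), F (all prey gone), E (all prey gone) → extinct.
Round 2: G (all prey gone), K (all prey gone), N (all prey gone), D (all prey gone), A (all prey gone) → extinct.
Round 3: C (all prey gone), L (all prey gone), J (all prey gone), M (all prey gone), I (all prey gone) → extinct.
No further losses. Total secondary extinctions: 13.

13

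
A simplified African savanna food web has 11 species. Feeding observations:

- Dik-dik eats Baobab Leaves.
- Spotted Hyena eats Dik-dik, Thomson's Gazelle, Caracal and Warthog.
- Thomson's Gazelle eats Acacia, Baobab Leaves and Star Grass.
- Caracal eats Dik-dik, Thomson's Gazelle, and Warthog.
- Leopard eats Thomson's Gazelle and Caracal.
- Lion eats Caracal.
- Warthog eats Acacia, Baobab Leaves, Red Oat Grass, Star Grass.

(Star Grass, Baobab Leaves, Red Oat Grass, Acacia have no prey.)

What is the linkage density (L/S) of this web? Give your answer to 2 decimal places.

There are L = 18 links among S = 11 species.
L/S = 18/11 = 1.6364 ≈ 1.64.

L/S = 1.64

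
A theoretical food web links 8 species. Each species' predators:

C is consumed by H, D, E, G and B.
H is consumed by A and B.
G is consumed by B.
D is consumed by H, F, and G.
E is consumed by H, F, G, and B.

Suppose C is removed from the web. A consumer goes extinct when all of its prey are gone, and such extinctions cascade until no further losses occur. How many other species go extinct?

Remove C.
Round 1: E (all prey gone), D (all prey gone) → extinct.
Round 2: H (all prey gone), F (all prey gone), G (all prey gone) → extinct.
Round 3: B (all prey gone), A (all prey gone) → extinct.
No further losses. Total secondary extinctions: 7.

7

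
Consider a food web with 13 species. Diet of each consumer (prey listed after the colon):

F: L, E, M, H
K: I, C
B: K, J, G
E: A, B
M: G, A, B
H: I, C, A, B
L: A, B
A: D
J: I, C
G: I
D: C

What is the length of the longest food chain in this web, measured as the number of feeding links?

One longest chain: C → D → A → L → F.
It has 5 species and 4 links.

4 links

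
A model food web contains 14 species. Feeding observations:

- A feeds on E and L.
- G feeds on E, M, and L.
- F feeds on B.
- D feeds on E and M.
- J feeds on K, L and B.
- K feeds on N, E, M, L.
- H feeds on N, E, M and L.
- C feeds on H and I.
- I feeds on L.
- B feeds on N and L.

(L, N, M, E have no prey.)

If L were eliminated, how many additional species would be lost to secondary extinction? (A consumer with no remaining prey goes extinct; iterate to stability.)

1

Remove L.
Round 1: I (all prey gone) → extinct.
No further losses. Total secondary extinctions: 1.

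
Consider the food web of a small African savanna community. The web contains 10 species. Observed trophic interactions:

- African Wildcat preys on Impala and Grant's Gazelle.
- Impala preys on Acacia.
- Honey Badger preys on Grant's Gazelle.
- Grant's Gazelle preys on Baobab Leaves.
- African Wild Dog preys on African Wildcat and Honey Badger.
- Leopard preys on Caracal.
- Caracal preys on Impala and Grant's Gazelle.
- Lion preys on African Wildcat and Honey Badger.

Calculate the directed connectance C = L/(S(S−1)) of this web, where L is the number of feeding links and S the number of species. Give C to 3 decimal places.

C = 0.133

The web has S = 10 species and L = 12 feeding links.
C = L / (S(S−1)) = 12 / 90 = 0.1333 ≈ 0.133.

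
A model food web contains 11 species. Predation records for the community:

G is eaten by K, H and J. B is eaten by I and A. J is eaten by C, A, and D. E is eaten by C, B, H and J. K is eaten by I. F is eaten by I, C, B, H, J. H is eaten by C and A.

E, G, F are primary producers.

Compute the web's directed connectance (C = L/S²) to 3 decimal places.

The web has S = 11 species and L = 20 feeding links.
C = L / S² = 20 / 121 = 0.1653 ≈ 0.165.

C = 0.165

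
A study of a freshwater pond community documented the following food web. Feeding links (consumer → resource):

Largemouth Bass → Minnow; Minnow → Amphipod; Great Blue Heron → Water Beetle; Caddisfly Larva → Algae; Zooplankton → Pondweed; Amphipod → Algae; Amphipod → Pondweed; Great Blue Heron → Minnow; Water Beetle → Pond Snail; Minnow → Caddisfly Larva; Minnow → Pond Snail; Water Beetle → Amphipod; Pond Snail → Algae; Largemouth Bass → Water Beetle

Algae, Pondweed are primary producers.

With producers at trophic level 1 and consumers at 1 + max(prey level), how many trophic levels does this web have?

4

Producers (level 1): Algae, Pondweed.
Algae → Caddisfly Larva → Minnow → Great Blue Heron gives Great Blue Heron level 4.
No species has a prey at level 4, so no species reaches level 5.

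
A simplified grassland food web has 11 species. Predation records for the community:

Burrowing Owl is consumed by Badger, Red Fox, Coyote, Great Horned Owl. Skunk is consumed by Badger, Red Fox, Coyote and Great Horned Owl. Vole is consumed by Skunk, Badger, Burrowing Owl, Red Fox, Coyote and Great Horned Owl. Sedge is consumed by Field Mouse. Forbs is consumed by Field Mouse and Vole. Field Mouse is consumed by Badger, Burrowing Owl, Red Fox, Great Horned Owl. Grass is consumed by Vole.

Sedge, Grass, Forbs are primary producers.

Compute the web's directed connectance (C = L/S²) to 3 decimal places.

The web has S = 11 species and L = 22 feeding links.
C = L / S² = 22 / 121 = 0.1818 ≈ 0.182.

C = 0.182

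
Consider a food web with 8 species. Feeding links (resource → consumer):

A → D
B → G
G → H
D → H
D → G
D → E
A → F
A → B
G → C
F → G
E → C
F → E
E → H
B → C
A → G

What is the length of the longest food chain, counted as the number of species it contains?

4 species

One longest chain: A → F → G → C.
It has 4 species and 3 links.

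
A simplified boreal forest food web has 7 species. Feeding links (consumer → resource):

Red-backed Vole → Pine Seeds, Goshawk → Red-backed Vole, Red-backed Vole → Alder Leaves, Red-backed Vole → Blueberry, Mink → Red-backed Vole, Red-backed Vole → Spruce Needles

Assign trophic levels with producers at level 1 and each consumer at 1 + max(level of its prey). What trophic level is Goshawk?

Alder Leaves is a producer → level 1.
Red-backed Vole eats Alder Leaves (level 1); other prey at levels: Pine Seeds 1, Spruce Needles 1, Blueberry 1 → level 2.
Goshawk eats Red-backed Vole → level 3.

Trophic level 3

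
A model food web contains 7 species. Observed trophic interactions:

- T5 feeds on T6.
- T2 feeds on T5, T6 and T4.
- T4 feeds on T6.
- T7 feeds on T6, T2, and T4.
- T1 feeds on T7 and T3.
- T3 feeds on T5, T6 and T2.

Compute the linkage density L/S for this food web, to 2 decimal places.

L/S = 1.86

There are L = 13 links among S = 7 species.
L/S = 13/7 = 1.8571 ≈ 1.86.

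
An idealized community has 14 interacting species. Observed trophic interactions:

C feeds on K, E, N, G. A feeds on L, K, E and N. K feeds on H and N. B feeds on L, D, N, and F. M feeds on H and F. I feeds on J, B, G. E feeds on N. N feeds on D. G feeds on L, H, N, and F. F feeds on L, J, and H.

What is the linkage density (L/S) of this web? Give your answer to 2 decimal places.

L/S = 2.00

There are L = 28 links among S = 14 species.
L/S = 28/14 = 2.0000 ≈ 2.00.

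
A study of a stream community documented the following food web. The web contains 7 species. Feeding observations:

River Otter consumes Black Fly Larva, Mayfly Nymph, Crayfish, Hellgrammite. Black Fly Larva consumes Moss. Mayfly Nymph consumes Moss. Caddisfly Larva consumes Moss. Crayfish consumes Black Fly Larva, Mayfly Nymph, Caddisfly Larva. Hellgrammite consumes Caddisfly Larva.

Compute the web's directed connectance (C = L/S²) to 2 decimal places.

The web has S = 7 species and L = 11 feeding links.
C = L / S² = 11 / 49 = 0.2245 ≈ 0.22.

C = 0.22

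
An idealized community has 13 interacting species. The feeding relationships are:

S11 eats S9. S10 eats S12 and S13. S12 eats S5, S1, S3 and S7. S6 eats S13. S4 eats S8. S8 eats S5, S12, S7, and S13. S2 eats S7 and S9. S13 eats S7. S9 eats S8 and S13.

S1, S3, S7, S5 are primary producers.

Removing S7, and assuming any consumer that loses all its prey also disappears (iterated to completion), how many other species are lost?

Remove S7.
Round 1: S13 (all prey gone) → extinct.
Round 2: S6 (all prey gone) → extinct.
No further losses. Total secondary extinctions: 2.

2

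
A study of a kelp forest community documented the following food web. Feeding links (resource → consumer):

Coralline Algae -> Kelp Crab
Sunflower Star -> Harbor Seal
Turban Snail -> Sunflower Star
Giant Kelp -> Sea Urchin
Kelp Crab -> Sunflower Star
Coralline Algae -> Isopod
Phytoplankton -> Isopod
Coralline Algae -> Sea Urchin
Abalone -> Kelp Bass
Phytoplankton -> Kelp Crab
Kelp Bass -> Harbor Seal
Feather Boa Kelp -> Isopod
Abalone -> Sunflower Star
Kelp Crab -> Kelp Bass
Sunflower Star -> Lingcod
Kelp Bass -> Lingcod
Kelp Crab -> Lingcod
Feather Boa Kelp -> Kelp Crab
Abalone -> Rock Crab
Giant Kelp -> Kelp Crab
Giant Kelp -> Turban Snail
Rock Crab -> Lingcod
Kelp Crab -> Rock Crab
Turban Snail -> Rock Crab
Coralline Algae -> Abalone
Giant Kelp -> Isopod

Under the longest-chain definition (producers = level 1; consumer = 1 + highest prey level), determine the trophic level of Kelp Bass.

Coralline Algae is a producer → level 1.
Kelp Crab eats Coralline Algae (level 1); other prey at levels: Feather Boa Kelp 1, Phytoplankton 1, Giant Kelp 1 → level 2.
Kelp Bass eats Kelp Crab (level 2); other prey at levels: Abalone 2 → level 3.

Trophic level 3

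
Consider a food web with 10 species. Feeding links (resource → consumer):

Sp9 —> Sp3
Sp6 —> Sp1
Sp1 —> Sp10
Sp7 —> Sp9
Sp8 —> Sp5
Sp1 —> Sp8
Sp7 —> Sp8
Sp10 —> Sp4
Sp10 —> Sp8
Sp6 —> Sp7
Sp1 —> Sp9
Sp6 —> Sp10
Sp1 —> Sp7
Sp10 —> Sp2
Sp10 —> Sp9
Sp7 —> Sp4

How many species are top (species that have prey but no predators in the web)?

4

Top species (has prey, but nothing eats it): Sp4, Sp2, Sp5, Sp3.
Count: 4.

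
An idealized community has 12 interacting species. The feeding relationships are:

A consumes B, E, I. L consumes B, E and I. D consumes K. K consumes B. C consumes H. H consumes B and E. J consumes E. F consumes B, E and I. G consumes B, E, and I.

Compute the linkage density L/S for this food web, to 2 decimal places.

There are L = 18 links among S = 12 species.
L/S = 18/12 = 1.5000 ≈ 1.50.

L/S = 1.50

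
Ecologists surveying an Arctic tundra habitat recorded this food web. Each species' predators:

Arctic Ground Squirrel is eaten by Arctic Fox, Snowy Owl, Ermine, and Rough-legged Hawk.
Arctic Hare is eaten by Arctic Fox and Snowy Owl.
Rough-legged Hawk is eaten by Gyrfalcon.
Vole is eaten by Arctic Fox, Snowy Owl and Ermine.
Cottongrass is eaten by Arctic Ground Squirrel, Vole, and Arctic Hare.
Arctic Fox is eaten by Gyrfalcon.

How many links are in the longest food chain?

One longest chain: Cottongrass → Arctic Ground Squirrel → Arctic Fox → Gyrfalcon.
It has 4 species and 3 links.

3 links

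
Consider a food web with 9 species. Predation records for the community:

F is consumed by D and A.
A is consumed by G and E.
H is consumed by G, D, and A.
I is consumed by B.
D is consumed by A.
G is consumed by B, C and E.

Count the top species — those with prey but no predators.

Top species (has prey, but nothing eats it): E, B, C.
Count: 3.

3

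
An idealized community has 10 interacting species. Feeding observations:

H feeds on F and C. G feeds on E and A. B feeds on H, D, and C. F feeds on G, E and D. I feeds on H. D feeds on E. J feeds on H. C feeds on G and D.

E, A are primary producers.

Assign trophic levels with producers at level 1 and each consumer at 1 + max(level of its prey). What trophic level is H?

E is a producer → level 1.
G eats E (level 1); other prey at levels: A 1 → level 2.
C eats G (level 2); other prey at levels: D 2 → level 3.
H eats C (level 3); other prey at levels: F 3 → level 4.

Trophic level 4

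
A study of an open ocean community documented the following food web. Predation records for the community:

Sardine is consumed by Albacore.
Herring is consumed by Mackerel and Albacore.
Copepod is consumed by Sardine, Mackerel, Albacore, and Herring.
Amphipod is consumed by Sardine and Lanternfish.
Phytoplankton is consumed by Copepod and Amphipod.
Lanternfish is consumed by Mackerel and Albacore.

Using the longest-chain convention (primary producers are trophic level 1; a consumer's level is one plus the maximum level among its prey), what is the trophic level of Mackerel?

Trophic level 4

Phytoplankton is a producer → level 1.
Copepod eats Phytoplankton → level 2.
Herring eats Copepod → level 3.
Mackerel eats Herring (level 3); other prey at levels: Copepod 2, Lanternfish 3 → level 4.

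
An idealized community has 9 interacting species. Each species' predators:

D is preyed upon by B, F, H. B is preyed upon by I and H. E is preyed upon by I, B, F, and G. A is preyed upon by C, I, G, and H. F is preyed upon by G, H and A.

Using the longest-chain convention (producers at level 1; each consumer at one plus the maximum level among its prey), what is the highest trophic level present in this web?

Producers (level 1): E, D.
E → F → A → C gives C level 4.
No species has a prey at level 4, so no species reaches level 5.

4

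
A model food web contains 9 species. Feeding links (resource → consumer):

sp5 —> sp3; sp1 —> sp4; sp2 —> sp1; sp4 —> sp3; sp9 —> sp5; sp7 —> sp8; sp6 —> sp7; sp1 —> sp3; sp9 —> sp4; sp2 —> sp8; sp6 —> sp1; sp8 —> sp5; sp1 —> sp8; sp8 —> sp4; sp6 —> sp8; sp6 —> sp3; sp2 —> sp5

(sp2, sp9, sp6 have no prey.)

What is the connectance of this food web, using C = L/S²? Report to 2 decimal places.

C = 0.21

The web has S = 9 species and L = 17 feeding links.
C = L / S² = 17 / 81 = 0.2099 ≈ 0.21.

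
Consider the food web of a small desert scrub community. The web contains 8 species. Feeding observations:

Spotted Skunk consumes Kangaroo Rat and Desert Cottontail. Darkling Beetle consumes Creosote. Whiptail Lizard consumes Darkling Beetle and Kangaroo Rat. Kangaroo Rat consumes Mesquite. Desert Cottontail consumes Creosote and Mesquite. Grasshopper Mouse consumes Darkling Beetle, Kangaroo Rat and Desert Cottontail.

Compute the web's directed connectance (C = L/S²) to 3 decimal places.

C = 0.172

The web has S = 8 species and L = 11 feeding links.
C = L / S² = 11 / 64 = 0.1719 ≈ 0.172.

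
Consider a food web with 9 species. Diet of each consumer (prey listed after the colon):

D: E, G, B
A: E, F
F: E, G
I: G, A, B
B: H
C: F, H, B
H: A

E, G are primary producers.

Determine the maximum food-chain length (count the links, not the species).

5 links

One longest chain: E → F → A → H → B → C.
It has 6 species and 5 links.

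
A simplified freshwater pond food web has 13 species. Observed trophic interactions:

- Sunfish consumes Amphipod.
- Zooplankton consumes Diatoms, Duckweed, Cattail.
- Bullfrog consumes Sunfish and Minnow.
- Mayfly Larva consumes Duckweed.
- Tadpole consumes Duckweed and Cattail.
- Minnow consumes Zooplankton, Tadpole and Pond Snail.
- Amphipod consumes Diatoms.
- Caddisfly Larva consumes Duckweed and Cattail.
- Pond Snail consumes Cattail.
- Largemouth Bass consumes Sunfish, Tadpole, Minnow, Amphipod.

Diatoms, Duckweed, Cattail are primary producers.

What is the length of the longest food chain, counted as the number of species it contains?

One longest chain: Diatoms → Amphipod → Sunfish → Largemouth Bass.
It has 4 species and 3 links.

4 species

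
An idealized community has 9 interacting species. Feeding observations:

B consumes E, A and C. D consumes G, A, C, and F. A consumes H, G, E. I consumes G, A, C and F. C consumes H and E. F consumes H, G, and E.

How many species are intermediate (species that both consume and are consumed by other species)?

Intermediate species (has both prey and predators): C, F, A.
Count: 3.

3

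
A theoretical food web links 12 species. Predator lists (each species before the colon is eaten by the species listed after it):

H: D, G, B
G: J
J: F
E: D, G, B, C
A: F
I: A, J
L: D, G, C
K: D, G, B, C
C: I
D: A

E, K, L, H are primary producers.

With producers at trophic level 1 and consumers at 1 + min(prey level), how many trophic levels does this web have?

4

Producers (level 1): E, K, L, H.
Following each consumer down to its lowest-level prey: E → D → A → F (levels 1 through 4).
All prey of F (A 3, J 3) are at level 3 or above, so F is at level 1 + 3 = 4.
Every consumer has at least one prey at level 3 or below, so none exceeds level 4.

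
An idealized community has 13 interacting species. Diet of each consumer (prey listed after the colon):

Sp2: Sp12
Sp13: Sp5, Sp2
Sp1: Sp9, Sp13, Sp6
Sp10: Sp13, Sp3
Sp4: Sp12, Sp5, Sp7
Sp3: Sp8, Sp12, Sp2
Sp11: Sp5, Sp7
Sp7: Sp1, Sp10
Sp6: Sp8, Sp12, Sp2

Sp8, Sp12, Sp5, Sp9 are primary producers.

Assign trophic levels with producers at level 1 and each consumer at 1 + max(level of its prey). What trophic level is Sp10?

Sp12 is a producer → level 1.
Sp2 eats Sp12 → level 2.
Sp13 eats Sp2 (level 2); other prey at levels: Sp5 1 → level 3.
Sp10 eats Sp13 (level 3); other prey at levels: Sp3 3 → level 4.

Trophic level 4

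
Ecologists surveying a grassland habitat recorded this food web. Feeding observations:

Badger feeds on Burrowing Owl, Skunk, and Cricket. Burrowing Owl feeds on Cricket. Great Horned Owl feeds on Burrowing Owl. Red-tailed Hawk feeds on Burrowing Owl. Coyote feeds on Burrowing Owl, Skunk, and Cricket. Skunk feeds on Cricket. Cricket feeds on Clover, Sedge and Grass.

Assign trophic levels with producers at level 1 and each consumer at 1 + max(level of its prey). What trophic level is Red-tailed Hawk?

Clover is a producer → level 1.
Cricket eats Clover (level 1); other prey at levels: Sedge 1, Grass 1 → level 2.
Burrowing Owl eats Cricket → level 3.
Red-tailed Hawk eats Burrowing Owl → level 4.

Trophic level 4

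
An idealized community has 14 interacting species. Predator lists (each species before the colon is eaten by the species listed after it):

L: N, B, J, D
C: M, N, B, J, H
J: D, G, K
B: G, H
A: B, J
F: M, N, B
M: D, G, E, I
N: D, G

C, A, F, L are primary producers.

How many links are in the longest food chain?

2 links

One longest chain: C → M → D.
It has 3 species and 2 links.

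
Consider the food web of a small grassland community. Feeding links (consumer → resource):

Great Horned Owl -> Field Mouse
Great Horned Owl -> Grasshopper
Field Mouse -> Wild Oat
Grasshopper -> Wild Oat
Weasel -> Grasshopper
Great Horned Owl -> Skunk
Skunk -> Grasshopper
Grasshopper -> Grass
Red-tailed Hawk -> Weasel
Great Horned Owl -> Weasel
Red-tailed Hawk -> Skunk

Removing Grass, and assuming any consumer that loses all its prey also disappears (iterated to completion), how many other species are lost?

0

Remove Grass.
Every predator of it retains at least one other prey: Grasshopper still has Wild Oat.
No consumer loses all prey, so no secondary extinctions occur.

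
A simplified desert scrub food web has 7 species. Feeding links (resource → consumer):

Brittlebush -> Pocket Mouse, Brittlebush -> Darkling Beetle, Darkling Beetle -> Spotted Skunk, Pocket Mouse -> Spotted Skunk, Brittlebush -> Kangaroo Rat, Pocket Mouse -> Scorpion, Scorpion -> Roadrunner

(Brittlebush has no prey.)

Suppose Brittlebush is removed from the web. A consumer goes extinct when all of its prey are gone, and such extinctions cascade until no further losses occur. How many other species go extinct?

Remove Brittlebush.
Round 1: Kangaroo Rat (all prey gone), Darkling Beetle (all prey gone), Pocket Mouse (all prey gone) → extinct.
Round 2: Scorpion (all prey gone), Spotted Skunk (all prey gone) → extinct.
Round 3: Roadrunner (all prey gone) → extinct.
No further losses. Total secondary extinctions: 6.

6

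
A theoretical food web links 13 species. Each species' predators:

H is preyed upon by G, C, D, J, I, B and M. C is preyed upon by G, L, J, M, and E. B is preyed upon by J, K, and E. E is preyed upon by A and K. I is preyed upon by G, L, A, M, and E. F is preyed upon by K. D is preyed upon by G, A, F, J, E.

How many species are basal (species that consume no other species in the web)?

Basal species (no prey listed): H.
Count: 1.

1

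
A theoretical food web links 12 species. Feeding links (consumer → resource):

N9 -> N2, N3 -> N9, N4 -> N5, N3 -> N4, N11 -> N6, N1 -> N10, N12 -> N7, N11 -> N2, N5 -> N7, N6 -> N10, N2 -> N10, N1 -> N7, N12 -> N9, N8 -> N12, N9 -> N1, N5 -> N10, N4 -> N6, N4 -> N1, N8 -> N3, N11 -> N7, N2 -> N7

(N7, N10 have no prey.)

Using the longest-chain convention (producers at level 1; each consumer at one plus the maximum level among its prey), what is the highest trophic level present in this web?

5

Producers (level 1): N7, N10.
N7 → N1 → N4 → N3 → N8 gives N8 level 5.
No species has a prey at level 5, so no species reaches level 6.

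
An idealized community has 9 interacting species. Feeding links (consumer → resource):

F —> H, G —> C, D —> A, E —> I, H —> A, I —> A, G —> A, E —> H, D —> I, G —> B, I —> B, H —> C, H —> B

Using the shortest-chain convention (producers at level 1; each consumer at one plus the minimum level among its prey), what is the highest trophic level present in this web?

Producers (level 1): B, A, C.
Following each consumer down to its lowest-level prey: B → I → E (levels 1 through 3).
All prey of E (I 2, H 2) are at level 2 or above, so E is at level 1 + 2 = 3.
Every consumer has at least one prey at level 2 or below, so none exceeds level 3.

3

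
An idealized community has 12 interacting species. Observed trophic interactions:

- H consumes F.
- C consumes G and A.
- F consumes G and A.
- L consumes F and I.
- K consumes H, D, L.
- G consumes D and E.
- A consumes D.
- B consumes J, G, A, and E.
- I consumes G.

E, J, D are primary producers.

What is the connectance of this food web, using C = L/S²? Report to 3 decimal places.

The web has S = 12 species and L = 18 feeding links.
C = L / S² = 18 / 144 = 0.1250 ≈ 0.125.

C = 0.125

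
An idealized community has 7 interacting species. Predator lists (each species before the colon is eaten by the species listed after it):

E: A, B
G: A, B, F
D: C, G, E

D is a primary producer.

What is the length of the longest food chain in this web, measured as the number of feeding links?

2 links

One longest chain: D → G → A.
It has 3 species and 2 links.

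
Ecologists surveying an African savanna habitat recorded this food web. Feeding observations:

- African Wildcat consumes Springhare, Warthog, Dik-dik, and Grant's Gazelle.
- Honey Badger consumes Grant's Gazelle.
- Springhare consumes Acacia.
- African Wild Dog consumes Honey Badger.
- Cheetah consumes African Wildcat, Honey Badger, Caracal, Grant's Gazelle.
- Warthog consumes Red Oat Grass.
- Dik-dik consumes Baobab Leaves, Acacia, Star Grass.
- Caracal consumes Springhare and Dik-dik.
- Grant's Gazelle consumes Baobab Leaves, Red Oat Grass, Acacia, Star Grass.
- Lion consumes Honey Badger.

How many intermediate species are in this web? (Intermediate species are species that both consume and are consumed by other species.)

Intermediate species (has both prey and predators): Warthog, Grant's Gazelle, Dik-dik, Springhare, Caracal, African Wildcat, Honey Badger.
Count: 7.

7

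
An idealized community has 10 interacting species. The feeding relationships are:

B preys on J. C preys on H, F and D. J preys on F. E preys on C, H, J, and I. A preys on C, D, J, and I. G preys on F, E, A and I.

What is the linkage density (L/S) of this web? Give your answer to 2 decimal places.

There are L = 17 links among S = 10 species.
L/S = 17/10 = 1.7000 ≈ 1.70.

L/S = 1.70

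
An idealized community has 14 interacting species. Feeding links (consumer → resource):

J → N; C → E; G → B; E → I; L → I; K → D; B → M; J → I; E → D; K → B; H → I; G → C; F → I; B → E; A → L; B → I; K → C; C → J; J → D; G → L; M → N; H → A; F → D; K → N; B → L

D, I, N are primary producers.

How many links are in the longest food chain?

One longest chain: I → L → B → G.
It has 4 species and 3 links.

3 links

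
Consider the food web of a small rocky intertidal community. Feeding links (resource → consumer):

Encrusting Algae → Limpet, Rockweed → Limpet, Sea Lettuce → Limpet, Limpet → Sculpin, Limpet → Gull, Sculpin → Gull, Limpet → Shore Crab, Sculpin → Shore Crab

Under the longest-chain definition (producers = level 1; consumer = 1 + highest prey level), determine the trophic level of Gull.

Sea Lettuce is a producer → level 1.
Limpet eats Sea Lettuce (level 1); other prey at levels: Rockweed 1, Encrusting Algae 1 → level 2.
Sculpin eats Limpet → level 3.
Gull eats Sculpin (level 3); other prey at levels: Limpet 2 → level 4.

Trophic level 4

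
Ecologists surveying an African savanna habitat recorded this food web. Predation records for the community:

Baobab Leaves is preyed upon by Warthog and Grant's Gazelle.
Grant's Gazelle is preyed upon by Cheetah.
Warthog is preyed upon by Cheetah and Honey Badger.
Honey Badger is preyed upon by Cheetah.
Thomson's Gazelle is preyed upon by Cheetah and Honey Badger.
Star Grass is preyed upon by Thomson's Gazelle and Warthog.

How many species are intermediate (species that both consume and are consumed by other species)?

Intermediate species (has both prey and predators): Thomson's Gazelle, Grant's Gazelle, Warthog, Honey Badger.
Count: 4.

4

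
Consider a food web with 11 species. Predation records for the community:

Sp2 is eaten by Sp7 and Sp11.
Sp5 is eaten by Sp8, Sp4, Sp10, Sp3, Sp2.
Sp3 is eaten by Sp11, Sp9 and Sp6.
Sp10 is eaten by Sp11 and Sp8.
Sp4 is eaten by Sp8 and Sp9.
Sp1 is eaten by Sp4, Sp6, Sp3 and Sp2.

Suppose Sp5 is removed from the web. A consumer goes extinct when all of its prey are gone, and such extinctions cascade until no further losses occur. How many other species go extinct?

1

Remove Sp5.
Round 1: Sp10 (all prey gone) → extinct.
No further losses. Total secondary extinctions: 1.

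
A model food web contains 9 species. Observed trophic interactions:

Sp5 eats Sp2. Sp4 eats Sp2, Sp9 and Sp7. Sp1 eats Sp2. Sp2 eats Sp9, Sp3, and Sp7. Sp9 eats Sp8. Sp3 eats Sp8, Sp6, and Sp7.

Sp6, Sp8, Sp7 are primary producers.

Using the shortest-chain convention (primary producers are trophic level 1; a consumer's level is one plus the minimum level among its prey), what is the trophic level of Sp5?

Trophic level 3

Sp7 is a producer → level 1.
Sp2 eats Sp7 → level 2.
Sp5 eats Sp2 → level 3.
No prey of Sp5 is below level 2, so 3 is the minimum.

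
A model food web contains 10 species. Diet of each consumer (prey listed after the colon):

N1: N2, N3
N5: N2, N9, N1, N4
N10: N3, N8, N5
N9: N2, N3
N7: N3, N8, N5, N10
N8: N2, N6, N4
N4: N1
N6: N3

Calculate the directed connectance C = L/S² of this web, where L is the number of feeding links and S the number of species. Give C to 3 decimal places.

C = 0.200

The web has S = 10 species and L = 20 feeding links.
C = L / S² = 20 / 100 = 0.2000 ≈ 0.200.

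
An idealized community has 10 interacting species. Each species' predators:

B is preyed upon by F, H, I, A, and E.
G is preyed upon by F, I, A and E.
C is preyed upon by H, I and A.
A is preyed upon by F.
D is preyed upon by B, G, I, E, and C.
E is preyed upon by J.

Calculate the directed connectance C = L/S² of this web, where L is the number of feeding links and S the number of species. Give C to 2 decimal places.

C = 0.19

The web has S = 10 species and L = 19 feeding links.
C = L / S² = 19 / 100 = 0.1900 ≈ 0.19.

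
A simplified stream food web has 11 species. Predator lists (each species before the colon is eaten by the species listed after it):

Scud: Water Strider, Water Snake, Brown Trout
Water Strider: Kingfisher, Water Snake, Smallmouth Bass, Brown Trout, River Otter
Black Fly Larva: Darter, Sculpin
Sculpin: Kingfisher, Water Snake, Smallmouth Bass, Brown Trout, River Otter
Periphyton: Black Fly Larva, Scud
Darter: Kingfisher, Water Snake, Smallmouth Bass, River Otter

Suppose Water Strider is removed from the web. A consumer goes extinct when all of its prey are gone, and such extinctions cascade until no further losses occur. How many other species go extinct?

Remove Water Strider.
Every predator of it retains at least one other prey: Kingfisher still has Darter, Sculpin; Water Snake still has Scud, Darter, Sculpin; Smallmouth Bass still has Darter, Sculpin; Brown Trout still has Scud, Sculpin; River Otter still has Darter, Sculpin.
No consumer loses all prey, so no secondary extinctions occur.

0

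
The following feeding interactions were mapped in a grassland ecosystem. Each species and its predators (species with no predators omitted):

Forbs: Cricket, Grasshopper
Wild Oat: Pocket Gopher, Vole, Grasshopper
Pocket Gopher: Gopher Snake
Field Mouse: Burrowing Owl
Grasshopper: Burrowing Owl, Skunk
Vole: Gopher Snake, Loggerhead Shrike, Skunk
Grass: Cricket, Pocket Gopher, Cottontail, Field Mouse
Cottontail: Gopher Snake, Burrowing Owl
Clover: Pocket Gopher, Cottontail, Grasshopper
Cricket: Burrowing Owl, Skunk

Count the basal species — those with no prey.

4

Basal species (no prey listed): Clover, Wild Oat, Grass, Forbs.
Count: 4.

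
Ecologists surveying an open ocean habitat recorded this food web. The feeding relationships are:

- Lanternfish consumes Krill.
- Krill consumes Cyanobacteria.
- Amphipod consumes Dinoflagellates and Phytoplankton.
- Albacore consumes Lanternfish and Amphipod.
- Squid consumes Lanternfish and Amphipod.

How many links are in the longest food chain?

One longest chain: Cyanobacteria → Krill → Lanternfish → Albacore.
It has 4 species and 3 links.

3 links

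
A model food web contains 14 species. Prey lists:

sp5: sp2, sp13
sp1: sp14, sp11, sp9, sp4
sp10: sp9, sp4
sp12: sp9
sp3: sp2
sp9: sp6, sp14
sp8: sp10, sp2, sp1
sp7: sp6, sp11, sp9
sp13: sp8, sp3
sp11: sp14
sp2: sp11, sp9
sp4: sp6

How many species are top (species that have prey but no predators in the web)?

Top species (has prey, but nothing eats it): sp7, sp12, sp5.
Count: 3.

3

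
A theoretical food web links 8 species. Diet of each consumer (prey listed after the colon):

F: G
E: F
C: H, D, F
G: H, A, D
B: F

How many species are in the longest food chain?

4 species

One longest chain: H → G → F → E.
It has 4 species and 3 links.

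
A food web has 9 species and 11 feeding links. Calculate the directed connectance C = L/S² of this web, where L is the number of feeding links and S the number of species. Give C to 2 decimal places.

C = 0.14

The web has S = 9 species and L = 11 feeding links.
C = L / S² = 11 / 81 = 0.1358 ≈ 0.14.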